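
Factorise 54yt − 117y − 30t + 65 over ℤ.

Group as (54yt − 117y) + (−30t + 65) = 9y(6t − 13) − 5(6t − 13).
Both groups share the factor (6t − 13).

(6t − 13)(9y − 5)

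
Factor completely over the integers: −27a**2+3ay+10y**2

−(3a−2y)(9a+5y)

Group: −9a(3a−2y) − 5y(3a−2y); both groups contain (3a−2y).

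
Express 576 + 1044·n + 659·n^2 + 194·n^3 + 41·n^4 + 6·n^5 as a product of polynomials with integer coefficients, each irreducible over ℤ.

By the rational root theorem, n = -4/3 is a root, so (3·n + 4) is a factor; dividing leaves 2·n^4 + 11·n^3 + 50·n^2 + 153·n + 144.
Next, n = -3 is a root, so (n + 3) divides it; the quotient is 2·n^3 + 5·n^2 + 35·n + 48.
Continuing, n = -3/2 is a root, so (2·n + 3) divides it; the quotient is n^2 + n + 16.
The quadratic n^2 + n + 16 has discriminant -63 < 0 and is irreducible over ℤ.

(2·n + 3)·(3·n + 4)·(n + 3)·(n^2 + n + 16)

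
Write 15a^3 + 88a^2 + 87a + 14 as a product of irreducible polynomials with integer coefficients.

Trying the rational-root candidates, a = −1/5 is a root, giving the factor (5a + 1) and quotient 3a^2 + 17a + 14.
The remaining quadratic factors as (a + 1)(3a + 14).

(3a + 14)(5a + 1)(a + 1)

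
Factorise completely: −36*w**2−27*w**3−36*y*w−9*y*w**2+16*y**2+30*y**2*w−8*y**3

−(2*y−3*w−4)*(y−3*w)*(4*y+3*w)

Group: y*(−8*y**2+6*y*w+16*y+9*w**2+12*w) − 3*w*(−8*y**2+6*y*w+16*y+9*w**2+12*w); both groups contain (−8*y**2+6*y*w+16*y+9*w**2+12*w), so (y−3*w) is a factor with cofactor −8*y**2+6*y*w+16*y+9*w**2+12*w.
The cofactor groups again: −8*y**2+6*y*w+16*y+9*w**2+12*w = −2*y*(4*y+3*w) + (3*w+4)*(4*y+3*w); both groups contain (4*y+3*w), giving −(2*y−3*w−4)*(4*y+3*w).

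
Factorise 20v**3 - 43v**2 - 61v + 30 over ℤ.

(4v + 5)(5v - 2)(v - 3)

Trying the rational-root candidates, v = 3 is a root, so (v - 3) is a factor; dividing leaves 20v**2 + 17v - 10.
The remaining quadratic factors as (4v + 5)(5v - 2).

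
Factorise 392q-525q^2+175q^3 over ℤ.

7q(5q-7)(5q-8)

Pull out the common factor 7q, then factor the remaining trinomial.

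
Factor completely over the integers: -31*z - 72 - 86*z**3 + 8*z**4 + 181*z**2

Trying the rational-root candidates, z = 1 is a root, so (z - 1) is a factor; dividing leaves 8*z**3 - 78*z**2 + 103*z + 72.
Next, z = -1/2 is a root, giving the factor (2*z + 1) and quotient 4*z**2 - 41*z + 72.
The remaining quadratic factors as (4*z - 9)(z - 8).

(2*z + 1)*(4*z - 9)*(z - 1)*(z - 8)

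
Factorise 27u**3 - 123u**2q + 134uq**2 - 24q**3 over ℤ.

Group: 9u(3u**2 - 13uq + 12q**2) - 2q(3u**2 - 13uq + 12q**2); both groups contain (3u**2 - 13uq + 12q**2), so (9u - 2q) is a factor with cofactor 3u**2 - 13uq + 12q**2.
The cofactor groups again: 3u**2 - 13uq + 12q**2 = u(3u - 4q) - 3q(3u - 4q); both groups contain (3u - 4q), giving (u - 3q)(3u - 4q).

(9u - 2q)(u - 3q)(3u - 4q)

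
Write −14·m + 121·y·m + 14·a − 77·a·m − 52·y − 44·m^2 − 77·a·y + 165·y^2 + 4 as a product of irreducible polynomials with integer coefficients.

−(11·y + 11·m − 2)·(7·a − 15·y + 4·m + 2)

Group: −11·y·(7·a − 15·y + 4·m + 2) + (−11·m + 2)·(7·a − 15·y + 4·m + 2); both groups contain (7·a − 15·y + 4·m + 2).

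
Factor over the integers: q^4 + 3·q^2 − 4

Substitute u = q^2 to get a quadratic in u, then factor.
q^2 − 1 is a difference of squares.
q^2 + 4 is irreducible over ℤ (sum of squares).

(q + 1)·(q − 1)·(q^2 + 4)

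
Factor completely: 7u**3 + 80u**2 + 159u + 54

Trying the rational-root candidates, u = −9 is a root, so (u + 9) is a factor; dividing leaves 7u**2 + 17u + 6.
The remaining quadratic factors as (u + 2)(7u + 3).

(7u + 3)(u + 2)(u + 9)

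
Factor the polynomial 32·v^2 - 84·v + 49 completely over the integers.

Need a pair with product 32·49 = 1568 and sum -84: that's -56 and -28.
Split the middle term: 32·v^2 - 56·v - 28·v + 49 = 8·v·(4·v - 7) - 7·(4·v - 7).

(4·v - 7)·(8·v - 7)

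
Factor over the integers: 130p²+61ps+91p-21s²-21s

Group: 13p(10p+7s+7) - 3s(10p+7s+7); both groups contain (10p+7s+7).

(10p+7s+7)(13p-3s)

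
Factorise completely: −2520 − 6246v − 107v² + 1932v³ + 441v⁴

(3v + 10)(3v + 7)(7v + 3)(7v − 12)

Testing divisors of the constant over divisors of the leading coefficient, v = −3/7 is a root, so (7v + 3) divides it; the quotient is 63v³ + 249v² − 122v − 840.
Next, v = −7/3 is a root, so (3v + 7) divides it; the quotient is 21v² + 34v − 120.
The remaining quadratic factors as (7v − 12)(3v + 10).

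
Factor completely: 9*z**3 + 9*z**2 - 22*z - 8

Among the possible rational roots, z = -1/3 is a root, so (3*z + 1) is a factor; dividing leaves 3*z**2 + 2*z - 8.
The remaining quadratic factors as (z + 2)(3*z - 4).

(3*z + 1)*(3*z - 4)*(z + 2)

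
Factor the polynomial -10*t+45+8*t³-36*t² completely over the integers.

Group as (8*t³-10*t) + (-36*t²+45) = 2*t*(4*t²-5) - 9*(4*t²-5).
Both groups share the factor (4*t²-5).

(2*t-9)*(4*t²-5)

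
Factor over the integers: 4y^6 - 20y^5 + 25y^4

Every term has a factor of y^4; factoring it out leaves 4y^2 - 20y + 25.
Recognize a perfect-square trinomial with the parts 2y and 5.

y^4(2y - 5)^2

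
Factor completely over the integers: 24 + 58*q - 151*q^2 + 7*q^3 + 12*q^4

(3*q - 2)*(4*q + 1)*(q + 4)*(q - 3)

Among the possible rational roots, q = 2/3 is a root, so (3*q - 2) divides it; the quotient is 4*q^3 + 5*q^2 - 47*q - 12.
Continuing, q = -1/4 is a root, so (4*q + 1) divides it; the quotient is q^2 + q - 12.
The remaining quadratic factors as (q + 4)(q - 3).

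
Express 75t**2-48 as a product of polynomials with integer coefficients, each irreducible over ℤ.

3(5t+4)(5t-4)

Factor out 3, leaving 25t**2-16, which is a difference of two squares.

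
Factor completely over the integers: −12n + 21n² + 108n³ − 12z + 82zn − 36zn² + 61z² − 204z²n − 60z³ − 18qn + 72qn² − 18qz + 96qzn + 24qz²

(4z + 12n − 3)(6q − 15z + 9n + 4)(z + n)

Group: 4z(6qz + 6qn − 15z² − 6zn + 4z + 9n² + 4n) + (12n − 3)(6qz + 6qn − 15z² − 6zn + 4z + 9n² + 4n); both groups contain (6qz + 6qn − 15z² − 6zn + 4z + 9n² + 4n), so (4z + 12n − 3) is a factor with cofactor 6qz + 6qn − 15z² − 6zn + 4z + 9n² + 4n.
The cofactor groups again: 6qz + 6qn − 15z² − 6zn + 4z + 9n² + 4n = 6q(z + n) + (−15z + 9n + 4)(z + n); both groups contain (z + n), giving (6q − 15z + 9n + 4)(z + n).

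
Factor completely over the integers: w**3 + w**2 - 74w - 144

(w + 2)(w + 8)(w - 9)

By the rational root theorem, w = 9 is a root, giving the factor (w - 9) and quotient w**2 + 10w + 16.
The remaining quadratic factors as (w + 2)(w + 8).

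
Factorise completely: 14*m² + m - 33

(2*m - 3)*(7*m + 11)

Need a pair with product 14·(-33) = -462 and sum 1: that's -21 and 22.
Split the middle term: 14*m² - 21*m + 22*m - 33 = 7*m*(2*m - 3) + 11*(2*m - 3).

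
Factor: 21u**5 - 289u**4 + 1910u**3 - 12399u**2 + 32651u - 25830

By the rational root theorem, u = 9 is a root, so (u - 9) is a factor; dividing leaves 21u**4 - 100u**3 + 1010u**2 - 3309u + 2870.
Continuing, u = 7/3 is a root, so (3u - 7) divides it; the quotient is 7u**3 - 17u**2 + 297u - 410.
Then u = 10/7 is a root, giving the factor (7u - 10) and quotient u**2 - u + 41.
The quadratic u**2 - u + 41 has discriminant -163 < 0 and is irreducible over ℤ.

(3u - 7)(7u - 10)(u - 9)(u**2 - u + 41)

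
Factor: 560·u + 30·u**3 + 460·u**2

Pull out the common factor 10·u, then factor the remaining trinomial.

10·u·(3·u + 4)·(u + 14)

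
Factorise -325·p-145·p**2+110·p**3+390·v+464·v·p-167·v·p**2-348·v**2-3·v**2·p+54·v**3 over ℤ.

(9·v-11·p-13)·(6·v-5·p)·(v+2·p-5)

Group: 6·v·(9·v**2+7·v·p-58·v-22·p**2+29·p+65) - 5·p·(9·v**2+7·v·p-58·v-22·p**2+29·p+65); both groups contain (9·v**2+7·v·p-58·v-22·p**2+29·p+65), so (6·v-5·p) is a factor with cofactor 9·v**2+7·v·p-58·v-22·p**2+29·p+65.
The cofactor groups again: 9·v**2+7·v·p-58·v-22·p**2+29·p+65 = v·(9·v-11·p-13) + (2·p-5)·(9·v-11·p-13); both groups contain (9·v-11·p-13), giving (v+2·p-5)·(9·v-11·p-13).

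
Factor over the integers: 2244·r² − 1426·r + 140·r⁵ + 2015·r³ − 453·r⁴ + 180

(4·r + 5)·(5·r − 1)·(7·r − 2)·(r² − 4·r + 18)

Testing divisors of the constant over divisors of the leading coefficient, r = 2/7 is a root, so (7·r − 2) is a factor; dividing leaves 20·r⁴ − 59·r³ + 271·r² + 398·r − 90.
Then r = −5/4 is a root, so (4·r + 5) is a factor; dividing leaves 5·r³ − 21·r² + 94·r − 18.
Continuing, r = 1/5 is a root, so (5·r − 1) divides it; the quotient is r² − 4·r + 18.
The quadratic r² − 4·r + 18 has discriminant −56 < 0 and is irreducible over ℤ.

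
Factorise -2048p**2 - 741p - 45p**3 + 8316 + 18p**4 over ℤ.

Trying the rational-root candidates, p = -7/3 is a root, so (3p + 7) divides it; the quotient is 6p**3 - 29p**2 - 615p + 1188.
Next, p = -9 is a root, so (p + 9) is a factor; dividing leaves 6p**2 - 83p + 132.
The remaining quadratic factors as (p - 12)(6p - 11).

(3p + 7)(6p - 11)(p + 9)(p - 12)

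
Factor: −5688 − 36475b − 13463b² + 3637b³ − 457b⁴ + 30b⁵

Among the possible rational roots, b = 9 is a root, giving the factor (b − 9) and quotient 30b⁴ − 187b³ + 1954b² + 4123b + 632.
Continuing, b = −8/5 is a root, so (5b + 8) divides it; the quotient is 6b³ − 47b² + 466b + 79.
Continuing, b = −1/6 is a root, so (6b + 1) is a factor; dividing leaves b² − 8b + 79.
The quadratic b² − 8b + 79 has discriminant −252 < 0 and is irreducible over ℤ.

(5b + 8)(6b + 1)(b − 9)(b² − 8b + 79)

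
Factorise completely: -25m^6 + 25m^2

Pull out the common factor 25m^2, leaving -m^4 + 1.
Recognize a difference of squares with the parts 1 and m^2.
-m^2 + 1 is again a difference of squares: (-m + 1)(m + 1).

-25m^2(m + 1)(m - 1)(m^2 + 1)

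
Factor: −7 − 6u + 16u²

Need a pair with product 16·(−7) = −112 and sum −6: that's −14 and 8.
Split the middle term: 16u² − 14u + 8u − 7 = 2u(8u − 7) + (8u − 7).

(2u + 1)(8u − 7)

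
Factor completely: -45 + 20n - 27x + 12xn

Group as (12xn - 27x) + (20n - 45) = 3x(4n - 9) + 5(4n - 9).
Both groups share the factor (4n - 9).

(3x + 5)(4n - 9)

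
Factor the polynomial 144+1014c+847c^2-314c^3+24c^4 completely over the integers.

(4c+3)(6c+1)(c-6)(c-8)

By the rational root theorem, c = 6 is a root, giving the factor (c-6) and quotient 24c^3-170c^2-173c-24.
Then c = -3/4 is a root, so (4c+3) divides it; the quotient is 6c^2-47c-8.
The remaining quadratic factors as (6c+1)(c-8).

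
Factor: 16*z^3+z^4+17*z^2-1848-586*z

(z+11)*(z+4)*(z+7)*(z-6)

Testing divisors of the constant over divisors of the leading coefficient, z = 6 is a root, so (z-6) divides it; the quotient is z^3+22*z^2+149*z+308.
Then z = -7 is a root, so (z+7) is a factor; dividing leaves z^2+15*z+44.
The remaining quadratic factors as (z+4)(z+11).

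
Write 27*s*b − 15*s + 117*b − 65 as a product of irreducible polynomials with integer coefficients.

(3*s + 13)*(9*b − 5)

Group as (27*s*b − 15*s) + (117*b − 65) = 3*s*(9*b − 5) + 13*(9*b − 5).
Both groups share the factor (9*b − 5).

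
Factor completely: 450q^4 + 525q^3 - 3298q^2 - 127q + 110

Testing divisors of the constant over divisors of the leading coefficient, q = 11/5 is a root, so (5q - 11) is a factor; dividing leaves 90q^3 + 303q^2 + 7q - 10.
Then q = -10/3 is a root, giving the factor (3q + 10) and quotient 30q^2 + q - 1.
The remaining quadratic factors as (6q - 1)(5q + 1).

(3q + 10)(5q + 1)(5q - 11)(6q - 1)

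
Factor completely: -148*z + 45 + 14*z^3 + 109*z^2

(2*z - 1)*(7*z - 5)*(z + 9)

Trying the rational-root candidates, z = 1/2 is a root, so (2*z - 1) is a factor; dividing leaves 7*z^2 + 58*z - 45.
The remaining quadratic factors as (z + 9)(7*z - 5).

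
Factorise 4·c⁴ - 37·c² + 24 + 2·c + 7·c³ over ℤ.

(4·c + 3)·(c + 4)·(c - 1)·(c - 2)

By the rational root theorem, c = 1 is a root, giving the factor (c - 1) and quotient 4·c³ + 11·c² - 26·c - 24.
Next, c = 2 is a root, so (c - 2) is a factor; dividing leaves 4·c² + 19·c + 12.
The remaining quadratic factors as (4·c + 3)(c + 4).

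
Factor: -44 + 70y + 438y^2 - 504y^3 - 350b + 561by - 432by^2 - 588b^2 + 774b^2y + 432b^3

Group: 9b(48b^2 + 54by - 76b - 84y^2 + 101y - 22) + (6y + 2)(48b^2 + 54by - 76b - 84y^2 + 101y - 22); both groups contain (48b^2 + 54by - 76b - 84y^2 + 101y - 22), so (9b + 6y + 2) is a factor with cofactor 48b^2 + 54by - 76b - 84y^2 + 101y - 22.
The cofactor groups again: 48b^2 + 54by - 76b - 84y^2 + 101y - 22 = 8b(6b + 12y - 11) + (-7y + 2)(6b + 12y - 11); both groups contain (6b + 12y - 11), giving (8b - 7y + 2)(6b + 12y - 11).

(6b + 12y - 11)(8b - 7y + 2)(9b + 6y + 2)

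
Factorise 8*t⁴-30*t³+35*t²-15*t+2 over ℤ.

(2*t-1)*(4*t-1)*(t-1)*(t-2)

By the rational root theorem, t = 1 is a root, giving the factor (t-1) and quotient 8*t³-22*t²+13*t-2.
Continuing, t = 1/4 is a root, giving the factor (4*t-1) and quotient 2*t²-5*t+2.
The remaining quadratic factors as (2*t-1)(t-2).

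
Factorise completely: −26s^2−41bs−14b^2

−(14b+13s)(b+2s)

Group: −14b(b+2s) − 13s(b+2s); both groups contain (b+2s).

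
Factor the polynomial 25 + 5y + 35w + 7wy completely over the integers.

(7w + 5)(y + 5)

Group as (7wy + 35w) + (5y + 25) = 7w(y + 5) + 5(y + 5).
Both groups share the factor (y + 5).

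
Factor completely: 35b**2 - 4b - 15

(5b + 3)(7b - 5)

Need a pair with product 35·(-15) = -525 and sum -4: that's 21 and -25.
Split the middle term: 35b**2 + 21b - 25b - 15 = 7b(5b + 3) - 5(5b + 3).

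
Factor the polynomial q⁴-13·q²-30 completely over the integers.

(q²+2)·(q²-15)

Substitute u = q² to get a quadratic in u, then factor.
q²-15 is irreducible over ℤ (15 is not a perfect square).
q²+2 is irreducible over ℤ (always positive, so no real roots).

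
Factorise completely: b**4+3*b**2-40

Substitute u = b**2 to get a quadratic in u, then factor.
b**2+8 is irreducible over ℤ (always positive, so no real roots).
b**2-5 is irreducible over ℤ (5 is not a perfect square).

(b**2+8)*(b**2-5)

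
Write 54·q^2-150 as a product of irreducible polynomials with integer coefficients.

6·(3·q+5)·(3·q-5)

Every term has a factor of 6. Then 9·q^2-25 = (3·q)² − (5)².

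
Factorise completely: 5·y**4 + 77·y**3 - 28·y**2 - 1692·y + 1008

Testing divisors of the constant over divisors of the leading coefficient, y = -6 is a root, so (y + 6) is a factor; dividing leaves 5·y**3 + 47·y**2 - 310·y + 168.
Continuing, y = -14 is a root, giving the factor (y + 14) and quotient 5·y**2 - 23·y + 12.
The remaining quadratic factors as (y - 4)(5·y - 3).

(5·y - 3)·(y + 14)·(y + 6)·(y - 4)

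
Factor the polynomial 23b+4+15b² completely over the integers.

Need a pair with product 15·4 = 60 and sum 23: that's 3 and 20.
Split the middle term: 15b²+3b + 20b+4 = 3b(5b+1) + 4(5b+1).

(3b+4)(5b+1)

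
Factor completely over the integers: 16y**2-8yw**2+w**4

Recognize a perfect-square trinomial with the parts w**2 and 4y.

(4y-w**2)**2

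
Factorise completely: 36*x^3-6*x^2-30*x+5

Group as (36*x^3-30*x) + (-6*x^2+5) = 6*x*(6*x^2-5) - (6*x^2-5).
Both groups share the factor (6*x^2-5).

(6*x-1)*(6*x^2-5)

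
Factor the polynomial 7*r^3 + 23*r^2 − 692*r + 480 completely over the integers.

(7*r − 5)*(r + 12)*(r − 8)

By the rational root theorem, r = 5/7 is a root, giving the factor (7*r − 5) and quotient r^2 + 4*r − 96.
The remaining quadratic factors as (r − 8)(r + 12).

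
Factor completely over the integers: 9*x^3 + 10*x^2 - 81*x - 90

(9*x + 10)*(x + 3)*(x - 3)

Group as (9*x^3 - 81*x) + (10*x^2 - 90) = 9*x*(x^2 - 9) + 10*(x^2 - 9).
Both groups share the factor (x^2 - 9).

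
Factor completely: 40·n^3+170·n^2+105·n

Pull out the common factor 5·n, then factor the remaining trinomial.

5·n·(2·n+7)·(4·n+3)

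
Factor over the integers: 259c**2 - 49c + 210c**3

Pull out the common factor 7c, then factor the remaining trinomial.

7c(5c + 7)(6c - 1)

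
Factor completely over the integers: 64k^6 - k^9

-k^6(k - 4)(k^2 + 4k + 16)

Every term has a factor of k^6; factoring it out leaves -k^3 + 64.
Recognize a difference of cubes with the parts 4 and k.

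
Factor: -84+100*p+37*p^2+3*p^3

Trying the rational-root candidates, p = 2/3 is a root, giving the factor (3*p-2) and quotient p^2+13*p+42.
The remaining quadratic factors as (p+6)(p+7).

(3*p-2)*(p+6)*(p+7)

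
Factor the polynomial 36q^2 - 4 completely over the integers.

4(3q + 1)(3q - 1)

Every term has a factor of 4. Then 9q^2 - 1 = (3q)² − (1)².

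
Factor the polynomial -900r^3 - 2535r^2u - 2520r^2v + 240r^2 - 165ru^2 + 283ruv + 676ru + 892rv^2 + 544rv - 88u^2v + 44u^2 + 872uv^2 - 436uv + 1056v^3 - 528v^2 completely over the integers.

-(15r + 8v - 4)(15r + u - 11v)(4r + 11u + 12v)

Group: 4r(-225r^2 - 15ru + 45rv + 60r - 8uv + 4u + 88v^2 - 44v) + (11u + 12v)(-225r^2 - 15ru + 45rv + 60r - 8uv + 4u + 88v^2 - 44v); both groups contain (-225r^2 - 15ru + 45rv + 60r - 8uv + 4u + 88v^2 - 44v), so (4r + 11u + 12v) is a factor with cofactor -225r^2 - 15ru + 45rv + 60r - 8uv + 4u + 88v^2 - 44v.
The cofactor groups again: -225r^2 - 15ru + 45rv + 60r - 8uv + 4u + 88v^2 - 44v = -15r(15r + 8v - 4) + (-u + 11v)(15r + 8v - 4); both groups contain (15r + 8v - 4), giving -(15r + u - 11v)(15r + 8v - 4).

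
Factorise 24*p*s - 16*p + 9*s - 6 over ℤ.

(3*s - 2)*(8*p + 3)

Group as (24*p*s - 16*p) + (9*s - 6) = 8*p*(3*s - 2) + 3*(3*s - 2).
Both groups share the factor (3*s - 2).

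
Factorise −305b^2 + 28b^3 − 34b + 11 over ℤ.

Testing divisors of the constant over divisors of the leading coefficient, b = 1/7 is a root, so (7b − 1) is a factor; dividing leaves 4b^2 − 43b − 11.
The remaining quadratic factors as (4b + 1)(b − 11).

(4b + 1)(7b − 1)(b − 11)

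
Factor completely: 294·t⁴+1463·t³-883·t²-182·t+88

(2·t+11)·(3·t+1)·(7·t-2)·(7·t-4)

By the rational root theorem, t = -11/2 is a root, giving the factor (2·t+11) and quotient 147·t³-77·t²-18·t+8.
Then t = -1/3 is a root, giving the factor (3·t+1) and quotient 49·t²-42·t+8.
The remaining quadratic factors as (7·t-4)(7·t-2).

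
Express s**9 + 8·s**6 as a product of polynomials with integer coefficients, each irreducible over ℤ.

Every term has a factor of s**6; factoring it out leaves s**3 + 8.
Recognize a sum of cubes with the parts 2 and s.

s**6·(s + 2)·(s**2 − 2·s + 4)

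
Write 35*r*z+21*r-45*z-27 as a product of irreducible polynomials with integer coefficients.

Group as (35*r*z+21*r) + (-45*z-27) = 7*r*(5*z+3) - 9*(5*z+3).
Both groups share the factor (5*z+3).

(5*z+3)*(7*r-9)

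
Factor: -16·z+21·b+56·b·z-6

(7·b-2)·(8·z+3)

Group as (56·b·z+21·b) + (-16·z-6) = 7·b·(8·z+3) - 2·(8·z+3).
Both groups share the factor (8·z+3).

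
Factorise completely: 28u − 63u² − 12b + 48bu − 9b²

−(3b − 7u)(3b − 9u + 4)

Group: −3b(3b − 9u + 4) + 7u(3b − 9u + 4); both groups contain (3b − 9u + 4).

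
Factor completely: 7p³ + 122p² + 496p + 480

Testing divisors of the constant over divisors of the leading coefficient, p = -12 is a root, so (p + 12) is a factor; dividing leaves 7p² + 38p + 40.
The remaining quadratic factors as (7p + 10)(p + 4).

(7p + 10)(p + 12)(p + 4)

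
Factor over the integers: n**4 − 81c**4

Write as (n**2)² − (9c**2)², then factor n**2 − 9c**2 once more.

(n − 3c)(n + 3c)(n**2 + 9c**2)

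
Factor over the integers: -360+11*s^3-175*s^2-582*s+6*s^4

By the rational root theorem, s = -3 is a root, so (s+3) divides it; the quotient is 6*s^3-7*s^2-154*s-120.
Next, s = -4 is a root, so (s+4) is a factor; dividing leaves 6*s^2-31*s-30.
The remaining quadratic factors as (s-6)(6*s+5).

(6*s+5)*(s+3)*(s+4)*(s-6)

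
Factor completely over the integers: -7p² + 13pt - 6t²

Group: -p(7p - 6t) + t(7p - 6t); both groups contain (7p - 6t).

-(7p - 6t)(p - t)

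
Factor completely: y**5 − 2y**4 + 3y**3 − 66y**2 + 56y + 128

(y + 1)(y − 2)(y − 4)(y**2 + 3y + 16)

Trying the rational-root candidates, y = −1 is a root, so (y + 1) is a factor; dividing leaves y**4 − 3y**3 + 6y**2 − 72y + 128.
Next, y = 4 is a root, so (y − 4) divides it; the quotient is y**3 + y**2 + 10y − 32.
Then y = 2 is a root, so (y − 2) is a factor; dividing leaves y**2 + 3y + 16.
The quadratic y**2 + 3y + 16 has discriminant −55 < 0 and is irreducible over ℤ.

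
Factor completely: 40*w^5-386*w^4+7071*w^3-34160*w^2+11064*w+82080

(2*w-9)*(4*w+5)*(5*w-12)*(w^2-4*w+152)

By the rational root theorem, w = 9/2 is a root, so (2*w-9) is a factor; dividing leaves 20*w^4-103*w^3+3072*w^2-3256*w-9120.
Continuing, w = -5/4 is a root, giving the factor (4*w+5) and quotient 5*w^3-32*w^2+808*w-1824.
Next, w = 12/5 is a root, so (5*w-12) divides it; the quotient is w^2-4*w+152.
The quadratic w^2-4*w+152 has discriminant -592 < 0 and is irreducible over ℤ.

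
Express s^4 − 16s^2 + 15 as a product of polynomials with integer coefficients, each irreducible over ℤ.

Substitute u = s^2 to get a quadratic in u, then factor.
s^2 − 1 is a difference of squares.
s^2 − 15 is irreducible over ℤ (15 is not a perfect square).

(s + 1)(s − 1)(s^2 − 15)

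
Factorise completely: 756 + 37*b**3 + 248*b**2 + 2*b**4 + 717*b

(2*b + 9)*(b + 3)*(b + 4)*(b + 7)

By the rational root theorem, b = −7 is a root, giving the factor (b + 7) and quotient 2*b**3 + 23*b**2 + 87*b + 108.
Then b = −3 is a root, so (b + 3) divides it; the quotient is 2*b**2 + 17*b + 36.
The remaining quadratic factors as (b + 4)(2*b + 9).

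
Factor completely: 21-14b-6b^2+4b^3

(2b-3)(2b^2-7)

Group as (4b^3-14b) + (-6b^2+21) = 2b(2b^2-7) - 3(2b^2-7).
Both groups share the factor (2b^2-7).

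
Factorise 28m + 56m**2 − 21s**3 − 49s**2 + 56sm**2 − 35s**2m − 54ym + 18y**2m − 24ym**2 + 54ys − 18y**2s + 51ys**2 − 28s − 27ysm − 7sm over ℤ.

−(3y − 7s − 7)(6y − 3s − 8m − 4)(s − m)

Group: 6y(−3ys + 3ym + 7s**2 − 7sm + 7s − 7m) + (−3s − 8m − 4)(−3ys + 3ym + 7s**2 − 7sm + 7s − 7m); both groups contain (−3ys + 3ym + 7s**2 − 7sm + 7s − 7m), so (6y − 3s − 8m − 4) is a factor with cofactor −3ys + 3ym + 7s**2 − 7sm + 7s − 7m.
The cofactor groups again: −3ys + 3ym + 7s**2 − 7sm + 7s − 7m = −3y(s − m) + (7s + 7)(s − m); both groups contain (s − m), giving −(3y − 7s − 7)(s − m).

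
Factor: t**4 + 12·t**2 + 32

Substitute u = t**2 to get a quadratic in u, then factor.
t**2 + 8 is irreducible over ℤ (always positive, so no real roots).
t**2 + 4 is irreducible over ℤ (sum of squares).

(t**2 + 4)·(t**2 + 8)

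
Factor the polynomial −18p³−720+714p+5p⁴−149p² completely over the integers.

(5p−8)(p+6)(p−3)(p−5)

Trying the rational-root candidates, p = 5 is a root, so (p−5) is a factor; dividing leaves 5p³+7p²−114p+144.
Next, p = −6 is a root, so (p+6) is a factor; dividing leaves 5p²−23p+24.
The remaining quadratic factors as (p−3)(5p−8).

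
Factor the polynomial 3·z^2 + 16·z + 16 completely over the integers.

(3·z + 4)·(z + 4)

Need a pair with product 3·16 = 48 and sum 16: that's 4 and 12.
Split the middle term: 3·z^2 + 4·z + 12·z + 16 = z·(3·z + 4) + 4·(3·z + 4).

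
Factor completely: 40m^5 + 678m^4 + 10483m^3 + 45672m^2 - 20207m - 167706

(2m + 11)(4m - 7)(5m + 11)(m^2 + 11m + 198)

Trying the rational-root candidates, m = -11/2 is a root, giving the factor (2m + 11) and quotient 20m^4 + 229m^3 + 3982m^2 + 935m - 15246.
Next, m = -11/5 is a root, giving the factor (5m + 11) and quotient 4m^3 + 37m^2 + 715m - 1386.
Then m = 7/4 is a root, giving the factor (4m - 7) and quotient m^2 + 11m + 198.
The quadratic m^2 + 11m + 198 has discriminant -671 < 0 and is irreducible over ℤ.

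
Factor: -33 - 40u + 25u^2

(5u + 3)(5u - 11)

Need a pair with product 25·(-33) = -825 and sum -40: that's -55 and 15.
Split the middle term: 25u^2 - 55u + 15u - 33 = 5u(5u - 11) + 3(5u - 11).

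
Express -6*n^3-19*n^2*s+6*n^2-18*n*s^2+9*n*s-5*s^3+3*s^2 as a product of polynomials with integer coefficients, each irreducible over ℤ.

Group: n*(-6*n^2-13*n*s+6*n-5*s^2+3*s) + s*(-6*n^2-13*n*s+6*n-5*s^2+3*s); both groups contain (-6*n^2-13*n*s+6*n-5*s^2+3*s), so (n+s) is a factor with cofactor -6*n^2-13*n*s+6*n-5*s^2+3*s.
The cofactor groups again: -6*n^2-13*n*s+6*n-5*s^2+3*s = -2*n*(3*n+5*s-3) - s*(3*n+5*s-3); both groups contain (3*n+5*s-3), giving -(2*n+s)*(3*n+5*s-3).

-(2*n+s)*(3*n+5*s-3)*(n+s)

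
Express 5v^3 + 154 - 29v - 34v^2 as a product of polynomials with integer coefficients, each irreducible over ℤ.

(5v + 11)(v - 2)(v - 7)

By the rational root theorem, v = -11/5 is a root, giving the factor (5v + 11) and quotient v^2 - 9v + 14.
The remaining quadratic factors as (v - 7)(v - 2).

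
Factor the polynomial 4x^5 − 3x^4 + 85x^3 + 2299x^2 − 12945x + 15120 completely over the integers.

(4x − 7)(x + 9)(x − 3)(x^2 − 5x + 80)

By the rational root theorem, x = 7/4 is a root, so (4x − 7) divides it; the quotient is x^4 + x^3 + 23x^2 + 615x − 2160.
Continuing, x = 3 is a root, so (x − 3) divides it; the quotient is x^3 + 4x^2 + 35x + 720.
Then x = −9 is a root, so (x + 9) divides it; the quotient is x^2 − 5x + 80.
The quadratic x^2 − 5x + 80 has discriminant −295 < 0 and is irreducible over ℤ.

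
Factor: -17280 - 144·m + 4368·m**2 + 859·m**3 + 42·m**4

Among the possible rational roots, m = -15/2 is a root, so (2·m + 15) is a factor; dividing leaves 21·m**3 + 272·m**2 + 144·m - 1152.
Continuing, m = -8/3 is a root, so (3·m + 8) divides it; the quotient is 7·m**2 + 72·m - 144.
The remaining quadratic factors as (m + 12)(7·m - 12).

(2·m + 15)·(3·m + 8)·(7·m - 12)·(m + 12)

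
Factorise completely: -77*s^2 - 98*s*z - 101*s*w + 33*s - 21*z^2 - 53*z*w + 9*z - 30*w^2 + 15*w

-(11*s + 3*z + 5*w)*(7*s + 7*z + 6*w - 3)

Group: -11*s*(7*s + 7*z + 6*w - 3) + (-3*z - 5*w)*(7*s + 7*z + 6*w - 3); both groups contain (7*s + 7*z + 6*w - 3).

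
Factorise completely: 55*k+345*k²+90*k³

5*k*(3*k+11)*(6*k+1)

Pull out the common factor 5*k, then factor the remaining trinomial.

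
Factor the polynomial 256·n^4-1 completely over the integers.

(4·n)⁴ − (1)⁴ = ((4·n)² − (1)²)((4·n)² + (1)²); the first factor splits again, the second (16·n^2+1) is irreducible.

(4·n+1)·(4·n-1)·(16·n^2+1)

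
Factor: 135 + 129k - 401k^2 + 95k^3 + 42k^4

(2k + 9)(3k - 5)(7k + 3)(k - 1)

Trying the rational-root candidates, k = -9/2 is a root, so (2k + 9) divides it; the quotient is 21k^3 - 47k^2 + 11k + 15.
Next, k = 5/3 is a root, giving the factor (3k - 5) and quotient 7k^2 - 4k - 3.
The remaining quadratic factors as (7k + 3)(k - 1).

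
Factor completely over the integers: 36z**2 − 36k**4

36(z − k**2)(z + k**2)

Every term has a factor of 36; factoring it out leaves z**2 − k**4.
Recognize a difference of squares with the parts z and k**2.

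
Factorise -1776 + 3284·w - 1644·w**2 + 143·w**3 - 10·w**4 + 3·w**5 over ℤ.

Among the possible rational roots, w = 6 is a root, so (w - 6) divides it; the quotient is 3·w**4 + 8·w**3 + 191·w**2 - 498·w + 296.
Then w = 1 is a root, giving the factor (w - 1) and quotient 3·w**3 + 11·w**2 + 202·w - 296.
Then w = 4/3 is a root, so (3·w - 4) is a factor; dividing leaves w**2 + 5·w + 74.
The quadratic w**2 + 5·w + 74 has discriminant -271 < 0 and is irreducible over ℤ.

(3·w - 4)·(w - 1)·(w - 6)·(w**2 + 5·w + 74)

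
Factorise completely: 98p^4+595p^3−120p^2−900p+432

(2p+3)(7p−4)(7p−6)(p+6)

Trying the rational-root candidates, p = 4/7 is a root, giving the factor (7p−4) and quotient 14p^3+93p^2+36p−108.
Continuing, p = −6 is a root, so (p+6) is a factor; dividing leaves 14p^2+9p−18.
The remaining quadratic factors as (2p+3)(7p−6).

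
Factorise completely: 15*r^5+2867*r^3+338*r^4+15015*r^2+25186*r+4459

(3*r+7)*(5*r+1)*(r+13)*(r^2+7*r+49)

Among the possible rational roots, r = -7/3 is a root, giving the factor (3*r+7) and quotient 5*r^4+101*r^3+720*r^2+3325*r+637.
Continuing, r = -13 is a root, so (r+13) divides it; the quotient is 5*r^3+36*r^2+252*r+49.
Continuing, r = -1/5 is a root, so (5*r+1) divides it; the quotient is r^2+7*r+49.
The quadratic r^2+7*r+49 has discriminant -147 < 0 and is irreducible over ℤ.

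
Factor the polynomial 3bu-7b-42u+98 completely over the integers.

(3u-7)(b-14)

Group as (3bu-7b) + (-42u+98) = b(3u-7) - 14(3u-7).
Both groups share the factor (3u-7).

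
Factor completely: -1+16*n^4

(2*n+1)*(2*n-1)*(4*n^2+1)

Difference of squares twice: with A = 2*n and B = 1, A⁴ − B⁴ = (A² − B²)(A² + B²), and A² − B² factors again.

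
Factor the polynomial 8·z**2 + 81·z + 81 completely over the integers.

(8·z + 9)·(z + 9)

Need a pair with product 8·81 = 648 and sum 81: that's 72 and 9.
Split the middle term: 8·z**2 + 72·z + 9·z + 81 = 8·z·(z + 9) + 9·(z + 9).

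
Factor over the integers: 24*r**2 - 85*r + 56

Need a pair with product 24·56 = 1344 and sum -85: that's -64 and -21.
Split the middle term: 24*r**2 - 64*r - 21*r + 56 = 8*r*(3*r - 8) - 7*(3*r - 8).

(3*r - 8)*(8*r - 7)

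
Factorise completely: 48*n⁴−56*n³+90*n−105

(6*n−7)*(8*n³+15)

Group as (48*n⁴+90*n) + (−56*n³−105) = 6*n*(8*n³+15) − 7*(8*n³+15).
Both groups share the factor (8*n³+15).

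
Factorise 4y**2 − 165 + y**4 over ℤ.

(y**2 + 15)(y**2 − 11)

Substitute u = y**2 to get a quadratic in u, then factor.
y**2 − 11 is irreducible over ℤ (11 is not a perfect square).
y**2 + 15 is irreducible over ℤ (always positive, so no real roots).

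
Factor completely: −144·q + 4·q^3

Factor out 4·q, leaving q^2 − 36, which is a difference of two squares.

4·q·(q + 6)·(q − 6)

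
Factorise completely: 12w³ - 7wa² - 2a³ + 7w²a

Group: 3w(4w² + 5wa + a²) - 2a(4w² + 5wa + a²); both groups contain (4w² + 5wa + a²), so (3w - 2a) is a factor with cofactor 4w² + 5wa + a².
The cofactor groups again: 4w² + 5wa + a² = w(4w + a) + a(4w + a); both groups contain (4w + a), giving (w + a)(4w + a).

(3w - 2a)(4w + a)(w + a)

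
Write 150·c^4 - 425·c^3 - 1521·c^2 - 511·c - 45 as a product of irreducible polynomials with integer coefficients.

(5·c + 1)·(5·c + 9)·(6·c + 1)·(c - 5)

Trying the rational-root candidates, c = -1/5 is a root, so (5·c + 1) divides it; the quotient is 30·c^3 - 91·c^2 - 286·c - 45.
Then c = 5 is a root, giving the factor (c - 5) and quotient 30·c^2 + 59·c + 9.
The remaining quadratic factors as (6·c + 1)(5·c + 9).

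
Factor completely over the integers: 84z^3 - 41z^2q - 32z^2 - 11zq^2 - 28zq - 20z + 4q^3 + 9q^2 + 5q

Group: 3z(28z^2 - 23zq - 20z + 4q^2 + 5q) + (q + 1)(28z^2 - 23zq - 20z + 4q^2 + 5q); both groups contain (28z^2 - 23zq - 20z + 4q^2 + 5q), so (3z + q + 1) is a factor with cofactor 28z^2 - 23zq - 20z + 4q^2 + 5q.
The cofactor groups again: 28z^2 - 23zq - 20z + 4q^2 + 5q = 7z(4z - q) + (-4q - 5)(4z - q); both groups contain (4z - q), giving (7z - 4q - 5)(4z - q).

(7z - 4q - 5)(4z - q)(3z + q + 1)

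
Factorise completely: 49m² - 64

Need a pair with product 49·(-64) = -3136 and sum 0: that's 56 and -56.
Split the middle term: 49m² + 56m - 56m - 64 = 7m(7m + 8) - 8(7m + 8).

(7m + 8)(7m - 8)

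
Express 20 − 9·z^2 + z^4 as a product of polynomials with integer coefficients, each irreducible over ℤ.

(z + 2)·(z − 2)·(z^2 − 5)

Substitute u = z^2 to get a quadratic in u, then factor.
z^2 − 4 is a difference of squares.
z^2 − 5 is irreducible over ℤ (5 is not a perfect square).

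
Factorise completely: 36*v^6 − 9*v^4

Pull out the common factor 9*v^4, leaving 4*v^2 − 1.
Recognize a difference of squares with the parts 2*v and 1.

9*v^4*(2*v + 1)*(2*v − 1)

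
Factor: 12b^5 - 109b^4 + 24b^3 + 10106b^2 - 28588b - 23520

(3b + 2)(4b - 15)(b + 8)(b^2 - 14b + 98)

Among the possible rational roots, b = -2/3 is a root, so (3b + 2) divides it; the quotient is 4b^4 - 39b^3 + 34b^2 + 3346b - 11760.
Then b = 15/4 is a root, giving the factor (4b - 15) and quotient b^3 - 6b^2 - 14b + 784.
Next, b = -8 is a root, so (b + 8) is a factor; dividing leaves b^2 - 14b + 98.
The quadratic b^2 - 14b + 98 has discriminant -196 < 0 and is irreducible over ℤ.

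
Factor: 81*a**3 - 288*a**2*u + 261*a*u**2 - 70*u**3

Group: 9*a*(9*a**2 - 27*a*u + 14*u**2) - 5*u*(9*a**2 - 27*a*u + 14*u**2); both groups contain (9*a**2 - 27*a*u + 14*u**2), so (9*a - 5*u) is a factor with cofactor 9*a**2 - 27*a*u + 14*u**2.
The cofactor groups again: 9*a**2 - 27*a*u + 14*u**2 = 3*a*(3*a - 2*u) - 7*u*(3*a - 2*u); both groups contain (3*a - 2*u), giving (3*a - 7*u)*(3*a - 2*u).

(3*a - 2*u)*(3*a - 7*u)*(9*a - 5*u)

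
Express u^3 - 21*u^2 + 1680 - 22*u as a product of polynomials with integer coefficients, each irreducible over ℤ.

Among the possible rational roots, u = 15 is a root, so (u - 15) divides it; the quotient is u^2 - 6*u - 112.
The remaining quadratic factors as (u - 14)(u + 8).

(u + 8)*(u - 14)*(u - 15)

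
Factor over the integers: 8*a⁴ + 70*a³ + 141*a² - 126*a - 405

(2*a - 3)*(4*a + 9)*(a + 3)*(a + 5)

Trying the rational-root candidates, a = -3 is a root, so (a + 3) is a factor; dividing leaves 8*a³ + 46*a² + 3*a - 135.
Continuing, a = 3/2 is a root, so (2*a - 3) is a factor; dividing leaves 4*a² + 29*a + 45.
The remaining quadratic factors as (a + 5)(4*a + 9).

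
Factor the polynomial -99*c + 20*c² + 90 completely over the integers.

(4*c - 15)*(5*c - 6)

Need a pair with product 20·90 = 1800 and sum -99: that's -75 and -24.
Split the middle term: 20*c² - 75*c - 24*c + 90 = 5*c*(4*c - 15) - 6*(4*c - 15).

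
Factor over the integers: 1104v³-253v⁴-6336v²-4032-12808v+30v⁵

(5v+2)(6v+7)(v-8)(v²-2v+36)

By the rational root theorem, v = -7/6 is a root, giving the factor (6v+7) and quotient 5v⁴-48v³+240v²-1336v-576.
Next, v = -2/5 is a root, so (5v+2) divides it; the quotient is v³-10v²+52v-288.
Continuing, v = 8 is a root, so (v-8) is a factor; dividing leaves v²-2v+36.
The quadratic v²-2v+36 has discriminant -140 < 0 and is irreducible over ℤ.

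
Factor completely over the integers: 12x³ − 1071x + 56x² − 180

Testing divisors of the constant over divisors of the leading coefficient, x = −1/6 is a root, so (6x + 1) divides it; the quotient is 2x² + 9x − 180.
The remaining quadratic factors as (x + 12)(2x − 15).

(2x − 15)(6x + 1)(x + 12)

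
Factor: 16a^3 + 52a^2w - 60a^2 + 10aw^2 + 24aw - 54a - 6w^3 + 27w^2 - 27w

Group: 2a(8a^2 + 2aw + 6a - w^2 + 3w) + (6w - 9)(8a^2 + 2aw + 6a - w^2 + 3w); both groups contain (8a^2 + 2aw + 6a - w^2 + 3w), so (2a + 6w - 9) is a factor with cofactor 8a^2 + 2aw + 6a - w^2 + 3w.
The cofactor groups again: 8a^2 + 2aw + 6a - w^2 + 3w = 2a(4a - w + 3) + w(4a - w + 3); both groups contain (4a - w + 3), giving (2a + w)(4a - w + 3).

(2a + 6w - 9)(2a + w)(4a - w + 3)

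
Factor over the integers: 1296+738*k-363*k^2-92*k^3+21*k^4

(3*k-8)*(7*k+9)*(k+3)*(k-6)

Trying the rational-root candidates, k = -3 is a root, so (k+3) divides it; the quotient is 21*k^3-155*k^2+102*k+432.
Next, k = 8/3 is a root, so (3*k-8) is a factor; dividing leaves 7*k^2-33*k-54.
The remaining quadratic factors as (k-6)(7*k+9).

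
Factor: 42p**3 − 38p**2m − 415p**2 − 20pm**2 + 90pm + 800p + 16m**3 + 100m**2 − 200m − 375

(2p − 2m − 15)(7p − 4m − 5)(3p + 2m − 5)

Group: 2p(21p**2 + 2pm − 50p − 8m**2 + 10m + 25) + (−2m − 15)(21p**2 + 2pm − 50p − 8m**2 + 10m + 25); both groups contain (21p**2 + 2pm − 50p − 8m**2 + 10m + 25), so (2p − 2m − 15) is a factor with cofactor 21p**2 + 2pm − 50p − 8m**2 + 10m + 25.
The cofactor groups again: 21p**2 + 2pm − 50p − 8m**2 + 10m + 25 = 3p(7p − 4m − 5) + (2m − 5)(7p − 4m − 5); both groups contain (7p − 4m − 5), giving (3p + 2m − 5)(7p − 4m − 5).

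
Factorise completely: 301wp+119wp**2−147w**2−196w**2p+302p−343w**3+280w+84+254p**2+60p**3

−(7w−4p−6)(7w+3p+7)(7w+5p+2)

Group: 7w(−49w**2−56wp−63w−15p**2−41p−14) + (−4p−6)(−49w**2−56wp−63w−15p**2−41p−14); both groups contain (−49w**2−56wp−63w−15p**2−41p−14), so (7w−4p−6) is a factor with cofactor −49w**2−56wp−63w−15p**2−41p−14.
The cofactor groups again: −49w**2−56wp−63w−15p**2−41p−14 = −7w(7w+3p+7) + (−5p−2)(7w+3p+7); both groups contain (7w+3p+7), giving −(7w+5p+2)(7w+3p+7).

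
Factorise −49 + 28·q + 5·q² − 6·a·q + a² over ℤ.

(a − 5·q + 7)·(a − q − 7)

Group: a·(a − q − 7) + (−5·q + 7)·(a − q − 7); both groups contain (a − q − 7).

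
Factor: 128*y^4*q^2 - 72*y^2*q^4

Factor out 8*y^2*q^2, leaving 16*y^2 - 9*q^2, which is a difference of two squares.

8*q^2*y^2*(4*y - 3*q)*(4*y + 3*q)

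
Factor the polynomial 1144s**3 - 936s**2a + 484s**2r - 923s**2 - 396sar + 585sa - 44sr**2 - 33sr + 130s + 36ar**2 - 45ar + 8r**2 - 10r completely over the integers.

(11s - 9a - 2)(13s - r)(8s + 4r - 5)

Group: 11s(104s**2 + 44sr - 65s - 4r**2 + 5r) + (-9a - 2)(104s**2 + 44sr - 65s - 4r**2 + 5r); both groups contain (104s**2 + 44sr - 65s - 4r**2 + 5r), so (11s - 9a - 2) is a factor with cofactor 104s**2 + 44sr - 65s - 4r**2 + 5r.
The cofactor groups again: 104s**2 + 44sr - 65s - 4r**2 + 5r = 13s(8s + 4r - 5) - r(8s + 4r - 5); both groups contain (8s + 4r - 5), giving (13s - r)(8s + 4r - 5).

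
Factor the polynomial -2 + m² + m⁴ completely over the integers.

Substitute u = m² to get a quadratic in u, then factor.
m² + 2 is irreducible over ℤ (always positive, so no real roots).
m² - 1 is a difference of squares.

(m + 1)(m - 1)(m² + 2)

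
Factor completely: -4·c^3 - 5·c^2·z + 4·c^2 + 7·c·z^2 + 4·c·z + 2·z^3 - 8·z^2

Group: c·(-4·c^2 - 9·c·z + 4·c - 2·z^2 + 8·z) - z·(-4·c^2 - 9·c·z + 4·c - 2·z^2 + 8·z); both groups contain (-4·c^2 - 9·c·z + 4·c - 2·z^2 + 8·z), so (c - z) is a factor with cofactor -4·c^2 - 9·c·z + 4·c - 2·z^2 + 8·z.
The cofactor groups again: -4·c^2 - 9·c·z + 4·c - 2·z^2 + 8·z = -4·c·(c + 2·z) + (-z + 4)·(c + 2·z); both groups contain (c + 2·z), giving -(4·c + z - 4)·(c + 2·z).

-(4·c + z - 4)·(c + 2·z)·(c - z)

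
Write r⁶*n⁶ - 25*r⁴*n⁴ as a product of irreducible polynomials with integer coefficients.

n⁴*r⁴*(r*n + 5)*(r*n - 5)

Factor out r⁴*n⁴ first: what remains is r²*n² - 25.
Recognize a difference of squares with the parts r*n and 5.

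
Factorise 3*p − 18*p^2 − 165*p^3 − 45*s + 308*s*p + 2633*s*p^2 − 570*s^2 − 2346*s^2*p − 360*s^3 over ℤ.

Group: 15*s*(−24*s^2 − 158*s*p − 38*s + 165*p^2 + 18*p − 3) − p*(−24*s^2 − 158*s*p − 38*s + 165*p^2 + 18*p − 3); both groups contain (−24*s^2 − 158*s*p − 38*s + 165*p^2 + 18*p − 3), so (15*s − p) is a factor with cofactor −24*s^2 − 158*s*p − 38*s + 165*p^2 + 18*p − 3.
The cofactor groups again: −24*s^2 − 158*s*p − 38*s + 165*p^2 + 18*p − 3 = −2*s*(12*s − 11*p + 1) + (−15*p − 3)*(12*s − 11*p + 1); both groups contain (12*s − 11*p + 1), giving −(2*s + 15*p + 3)*(12*s − 11*p + 1).

−(12*s − 11*p + 1)*(15*s − p)*(2*s + 15*p + 3)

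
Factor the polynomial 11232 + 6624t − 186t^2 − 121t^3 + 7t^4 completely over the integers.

Testing divisors of the constant over divisors of the leading coefficient, t = 12 is a root, so (t − 12) is a factor; dividing leaves 7t^3 − 37t^2 − 630t − 936.
Then t = −6 is a root, so (t + 6) is a factor; dividing leaves 7t^2 − 79t − 156.
The remaining quadratic factors as (7t + 12)(t − 13).

(7t + 12)(t + 6)(t − 12)(t − 13)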